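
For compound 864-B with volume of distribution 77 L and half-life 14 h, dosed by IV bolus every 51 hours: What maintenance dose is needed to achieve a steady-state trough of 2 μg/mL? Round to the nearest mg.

1770 mg

τ/t½ = 51/14 ≈ 3.6429, so f = (1/2)^(51/14) ≈ 0.080055.
Cmin,ss = (D/Vd)·f/(1−f), so D = Cmin,ss·Vd·(1−f)/f.
D = 2 × 77 × (1−f)/f ≈ 2 × 77 × 11.49141 ≈ 1769.68 mg.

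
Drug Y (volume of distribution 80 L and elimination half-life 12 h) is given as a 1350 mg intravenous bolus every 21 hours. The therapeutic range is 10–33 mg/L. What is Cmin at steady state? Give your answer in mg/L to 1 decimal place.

Over one 21-h interval, 21/12 ≈ 1.75 half-lives elapse, leaving f ≈ 0.2973 of each dose.
Each bolus raises the concentration by D/Vd = 1350/80 ≈ 16.875 mg/L.
Steady-state trough Cmin,ss = C₀·f/(1−f) ≈ 16.875 × 0.2973/0.7027 ≈ 7.140 mg/L.
Trough 7.1 mg/L vs MEC 10 mg/L: subtherapeutic.

7.1 mg/L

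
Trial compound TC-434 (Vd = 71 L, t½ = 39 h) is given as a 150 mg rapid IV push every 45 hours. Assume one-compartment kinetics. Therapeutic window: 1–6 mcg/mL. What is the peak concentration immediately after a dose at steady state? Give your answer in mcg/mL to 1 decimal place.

3.8 mcg/mL

k = ln2/t½ = ln2/39 ≈ 0.017773 h⁻¹; fraction remaining f = e^(−kτ) = e^(−0.017773×45) ≈ 0.4494.
Accumulation ratio R = 1/(1 − f) ≈ 1/0.5506 ≈ 1.8162.
Each bolus raises the concentration by D/Vd = 150/71 ≈ 2.113 mcg/mL.
Steady-state peak Cmax,ss = C₀·R ≈ 2.113 × 1.8162 ≈ 3.838 mcg/mL.
Peak 3.8 mcg/mL vs MTC 6 mcg/mL: below toxic threshold.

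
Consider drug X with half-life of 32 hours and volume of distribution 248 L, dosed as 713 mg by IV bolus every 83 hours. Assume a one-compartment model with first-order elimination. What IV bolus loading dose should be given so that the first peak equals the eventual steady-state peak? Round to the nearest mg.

855 mg

f = (1/2)^(83/32) ≈ 0.165655; accumulation ratio R = 1/(1−f) ≈ 1.19854.
Loading dose to hit Cmax,ss on first dose: D_load = D_maint·R ≈ 713 × 1.19854 ≈ 854.56 mg.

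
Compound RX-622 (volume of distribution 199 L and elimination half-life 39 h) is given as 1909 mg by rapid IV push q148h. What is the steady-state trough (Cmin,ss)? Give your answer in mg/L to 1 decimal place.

k = ln2/t½ = ln2/39 ≈ 0.017773 h⁻¹; fraction remaining f = e^(−kτ) = e^(−0.017773×148) ≈ 0.0720.
Each bolus raises the concentration by D/Vd = 1909/199 ≈ 9.593 mg/L.
Steady-state trough Cmin,ss = C₀·f/(1−f) ≈ 9.593 × 0.0720/0.9280 ≈ 0.744 mg/L.

0.7 mg/L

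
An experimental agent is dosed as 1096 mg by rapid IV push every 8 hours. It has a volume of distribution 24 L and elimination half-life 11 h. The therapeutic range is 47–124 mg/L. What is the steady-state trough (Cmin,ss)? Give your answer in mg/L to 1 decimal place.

k = ln2/t½ = ln2/11 ≈ 0.063013 h⁻¹; fraction remaining f = e^(−kτ) = e^(−0.063013×8) ≈ 0.6040.
Accumulation ratio R = 1/(1 − f) ≈ 1/0.3960 ≈ 2.5253.
Each bolus raises the concentration by D/Vd = 1096/24 ≈ 45.667 mg/L.
Steady-state peak Cmax,ss = C₀·R ≈ 45.667 × 2.5253 ≈ 115.323 mg/L.
Steady-state trough Cmin,ss = Cmax,ss·f ≈ 115.323 × 0.6040 ≈ 69.655 mg/L.
Trough 69.7 mg/L vs MEC 47 mg/L: adequate.

69.7 mg/L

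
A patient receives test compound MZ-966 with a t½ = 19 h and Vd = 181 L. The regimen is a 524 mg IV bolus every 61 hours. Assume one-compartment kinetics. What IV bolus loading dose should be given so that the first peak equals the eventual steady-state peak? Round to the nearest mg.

f = (1/2)^(61/19) ≈ 0.108028; accumulation ratio R = 1/(1−f) ≈ 1.12111.
Loading dose to hit Cmax,ss on first dose: D_load = D_maint·R ≈ 524 × 1.12111 ≈ 587.46 mg.

587 mg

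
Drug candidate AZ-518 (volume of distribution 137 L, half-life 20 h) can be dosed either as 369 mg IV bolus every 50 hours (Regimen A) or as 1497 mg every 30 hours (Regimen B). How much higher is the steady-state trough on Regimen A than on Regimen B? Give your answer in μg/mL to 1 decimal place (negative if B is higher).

Regimen A: f = (1/2)^(50/20) ≈ 0.1768; Cmin,ss = (369/137)·f/(1−f) ≈ 0.578 μg/mL.
Regimen B: f = (1/2)^(30/20) ≈ 0.3536; Cmin,ss = (1497/137)·f/(1−f) ≈ 5.977 μg/mL.
Difference ≈ 0.578 − 5.977 ≈ -5.399 μg/mL.

-5.4 μg/mL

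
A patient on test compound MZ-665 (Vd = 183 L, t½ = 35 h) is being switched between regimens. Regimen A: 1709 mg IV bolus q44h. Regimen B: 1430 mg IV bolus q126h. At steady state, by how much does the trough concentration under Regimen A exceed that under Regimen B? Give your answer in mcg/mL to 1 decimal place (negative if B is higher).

Regimen A: f = (1/2)^(44/35) ≈ 0.4184; Cmin,ss = (1709/183)·f/(1−f) ≈ 6.718 mcg/mL.
Regimen B: f = (1/2)^(126/35) ≈ 0.0825; Cmin,ss = (1430/183)·f/(1−f) ≈ 0.703 mcg/mL.
Difference ≈ 6.718 − 0.703 ≈ 6.015 mcg/mL.

6.0 mcg/mL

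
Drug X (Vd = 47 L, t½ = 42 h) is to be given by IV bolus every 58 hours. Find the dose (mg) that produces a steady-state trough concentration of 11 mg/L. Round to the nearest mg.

τ/t½ = 58/42 ≈ 1.381, so f = (1/2)^(58/42) ≈ 0.383965.
Cmin,ss = (D/Vd)·f/(1−f), so D = Cmin,ss·Vd·(1−f)/f.
D = 11 × 47 × (1−f)/f ≈ 11 × 47 × 1.60440 ≈ 829.47 mg.

829 mg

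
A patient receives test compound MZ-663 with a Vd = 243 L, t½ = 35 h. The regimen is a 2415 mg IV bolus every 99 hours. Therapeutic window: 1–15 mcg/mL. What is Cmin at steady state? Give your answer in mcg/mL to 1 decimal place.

τ/t½ = 99/35 ≈ 2.8286, so fraction remaining f = (1/2)^(99/35) ≈ 0.1408.
Each bolus raises the concentration by D/Vd = 2415/243 ≈ 9.938 mcg/mL.
Steady-state trough Cmin,ss = C₀·f/(1−f) ≈ 9.938 × 0.1408/0.8592 ≈ 1.629 mcg/mL.
Trough 1.6 mcg/mL vs MEC 1 mcg/mL: adequate.

1.6 mcg/mL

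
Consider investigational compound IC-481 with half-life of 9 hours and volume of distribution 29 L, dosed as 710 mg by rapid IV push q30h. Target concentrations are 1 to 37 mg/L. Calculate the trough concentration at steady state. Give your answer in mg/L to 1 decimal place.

2.7 mg/L

k = ln2/t½ = ln2/9 ≈ 0.077016 h⁻¹; fraction remaining f = e^(−kτ) = e^(−0.077016×30) ≈ 0.0992.
Accumulation ratio R = 1/(1 − f) ≈ 1/0.9008 ≈ 1.1101.
Single-dose peak C₀ = D/Vd = 710/29 ≈ 24.483 mg/L.
Steady-state peak Cmax,ss = C₀·R ≈ 24.483 × 1.1101 ≈ 27.179 mg/L.
Steady-state trough Cmin,ss = Cmax,ss·f ≈ 27.179 × 0.0992 ≈ 2.696 mg/L.
Trough 2.7 mg/L vs MEC 1 mg/L: adequate.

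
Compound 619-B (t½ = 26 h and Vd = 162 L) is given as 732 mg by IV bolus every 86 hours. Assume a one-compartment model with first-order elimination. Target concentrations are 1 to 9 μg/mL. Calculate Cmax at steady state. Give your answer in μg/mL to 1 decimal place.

5.0 μg/mL

k = ln2/t½ = ln2/26 ≈ 0.026660 h⁻¹; fraction remaining f = e^(−kτ) = e^(−0.026660×86) ≈ 0.1010.
At steady state, accumulation factor R = 1/(1 − e^(−kτ)) ≈ 1.1123.
Each bolus raises the concentration by D/Vd = 732/162 ≈ 4.519 μg/mL.
Steady-state peak Cmax,ss = C₀·R ≈ 4.519 × 1.1123 ≈ 5.026 μg/mL.
Peak 5.0 μg/mL vs MTC 9 μg/mL: below toxic threshold.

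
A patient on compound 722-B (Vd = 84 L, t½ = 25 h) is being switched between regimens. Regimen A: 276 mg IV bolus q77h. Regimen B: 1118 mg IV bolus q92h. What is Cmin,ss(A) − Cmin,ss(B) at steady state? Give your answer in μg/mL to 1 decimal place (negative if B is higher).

-0.7 μg/mL

Regimen A: f = (1/2)^(77/25) ≈ 0.1183; Cmin,ss = (276/84)·f/(1−f) ≈ 0.441 μg/mL.
Regimen B: f = (1/2)^(92/25) ≈ 0.0780; Cmin,ss = (1118/84)·f/(1−f) ≈ 1.126 μg/mL.
Difference ≈ 0.441 − 1.126 ≈ -0.685 μg/mL.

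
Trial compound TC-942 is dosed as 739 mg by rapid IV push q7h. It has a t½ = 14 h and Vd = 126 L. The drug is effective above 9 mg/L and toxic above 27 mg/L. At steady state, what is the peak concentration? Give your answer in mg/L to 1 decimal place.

20.0 mg/L

τ/t½ = 7/14 ≈ 0.5, so fraction remaining f = (1/2)^(7/14) ≈ 0.7071.
At steady state, accumulation factor R = 1/(1 − e^(−kτ)) ≈ 3.4141.
Each bolus raises the concentration by D/Vd = 739/126 ≈ 5.865 mg/L.
Cmax,ss = C₀/(1 − f) ≈ 5.865/0.2929 ≈ 20.024 mg/L.
Peak 20.0 mg/L vs MTC 27 mg/L: below toxic threshold.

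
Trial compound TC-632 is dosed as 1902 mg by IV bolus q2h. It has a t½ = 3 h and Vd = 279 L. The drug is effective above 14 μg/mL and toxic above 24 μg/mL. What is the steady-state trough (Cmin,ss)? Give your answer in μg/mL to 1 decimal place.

11.6 μg/mL

τ/t½ = 2/3 ≈ 0.66667, so fraction remaining f = (1/2)^(2/3) ≈ 0.6300.
Accumulation ratio R = 1/(1 − f) ≈ 1/0.3700 ≈ 2.7027.
Single-dose peak C₀ = D/Vd = 1902/279 ≈ 6.817 μg/mL.
Steady-state peak Cmax,ss = C₀·R ≈ 6.817 × 2.7027 ≈ 18.424 μg/mL.
Steady-state trough Cmin,ss = Cmax,ss·f ≈ 18.424 × 0.6300 ≈ 11.607 μg/mL.
Trough 11.6 μg/mL vs MEC 14 μg/mL: subtherapeutic.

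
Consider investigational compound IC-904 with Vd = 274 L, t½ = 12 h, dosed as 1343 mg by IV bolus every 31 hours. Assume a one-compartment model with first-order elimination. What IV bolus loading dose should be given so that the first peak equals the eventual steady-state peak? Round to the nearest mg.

1612 mg

f = (1/2)^(31/12) ≈ 0.166855; accumulation ratio R = 1/(1−f) ≈ 1.20027.
Loading dose to hit Cmax,ss on first dose: D_load = D_maint·R ≈ 1343 × 1.20027 ≈ 1611.96 mg.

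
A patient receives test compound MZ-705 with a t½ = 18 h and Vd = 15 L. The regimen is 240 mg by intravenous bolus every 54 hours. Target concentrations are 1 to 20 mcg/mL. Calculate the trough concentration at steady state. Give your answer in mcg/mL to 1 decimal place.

τ = 54 h = 3 half-lives, so f = (1/2)^3 = 0.125.
Accumulation ratio R = 1/(1 − f) = 1/0.875 = 8/7.
Single-dose peak C₀ = D/Vd = 240/15 = 16 mcg/mL.
Steady-state peak Cmax,ss = C₀·R = 16 × 8/7 ≈ 18.286 mcg/mL.
Steady-state trough Cmin,ss = Cmax,ss·f ≈ 18.286 × 0.125 ≈ 2.286 mcg/mL.
Trough 2.3 mcg/mL vs MEC 1 mcg/mL: adequate.

2.3 mcg/mL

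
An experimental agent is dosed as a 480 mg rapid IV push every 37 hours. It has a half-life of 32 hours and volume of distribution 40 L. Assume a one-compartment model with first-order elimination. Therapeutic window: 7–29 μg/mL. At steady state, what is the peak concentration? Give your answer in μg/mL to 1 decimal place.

τ/t½ = 37/32 ≈ 1.1562, so fraction remaining f = (1/2)^(37/32) ≈ 0.4487.
Accumulation ratio R = 1/(1 − f) ≈ 1/0.5513 ≈ 1.8139.
Each bolus raises the concentration by D/Vd = 480/40 ≈ 12.000 μg/mL.
Steady-state peak Cmax,ss = C₀·R ≈ 12.000 × 1.8139 ≈ 21.767 μg/mL.
Peak 21.8 μg/mL vs MTC 29 μg/mL: below toxic threshold.

21.8 μg/mL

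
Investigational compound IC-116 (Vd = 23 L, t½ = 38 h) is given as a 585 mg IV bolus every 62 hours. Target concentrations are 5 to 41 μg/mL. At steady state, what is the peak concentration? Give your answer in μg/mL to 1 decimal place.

37.6 μg/mL

Over one 62-h interval, 62/38 ≈ 1.6316 half-lives elapse, leaving f ≈ 0.3227 of each dose.
Accumulation ratio R = 1/(1 − f) ≈ 1/0.6773 ≈ 1.4765.
Single-dose peak C₀ = D/Vd = 585/23 ≈ 25.435 μg/mL.
Steady-state peak Cmax,ss = C₀·R ≈ 25.435 × 1.4765 ≈ 37.555 μg/mL.
Peak 37.6 μg/mL vs MTC 41 μg/mL: below toxic threshold.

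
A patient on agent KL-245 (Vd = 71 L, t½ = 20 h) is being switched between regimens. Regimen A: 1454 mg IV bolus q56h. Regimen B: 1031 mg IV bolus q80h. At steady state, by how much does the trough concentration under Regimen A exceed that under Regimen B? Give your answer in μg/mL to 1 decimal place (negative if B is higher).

2.5 μg/mL

Regimen A: f = (1/2)^(56/20) ≈ 0.1436; Cmin,ss = (1454/71)·f/(1−f) ≈ 3.434 μg/mL.
Regimen B: f = (1/2)^(80/20) ≈ 0.0625; Cmin,ss = (1031/71)·f/(1−f) ≈ 0.968 μg/mL.
Difference ≈ 3.434 − 0.968 ≈ 2.466 μg/mL.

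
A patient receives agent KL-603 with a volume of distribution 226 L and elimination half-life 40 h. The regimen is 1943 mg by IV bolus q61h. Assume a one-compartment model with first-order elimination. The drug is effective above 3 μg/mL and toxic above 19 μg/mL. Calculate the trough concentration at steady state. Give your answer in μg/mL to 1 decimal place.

4.6 μg/mL

Over one 61-h interval, 61/40 ≈ 1.525 half-lives elapse, leaving f ≈ 0.3475 of each dose.
At steady state, accumulation factor R = 1/(1 − e^(−kτ)) ≈ 1.5326.
Single-dose peak C₀ = D/Vd = 1943/226 ≈ 8.597 μg/mL.
Cmax,ss = C₀/(1 − f) ≈ 8.597/0.6525 ≈ 13.175 μg/mL.
Steady-state trough Cmin,ss = Cmax,ss·f ≈ 13.175 × 0.3475 ≈ 4.578 μg/mL.
Trough 4.6 μg/mL vs MEC 3 μg/mL: adequate.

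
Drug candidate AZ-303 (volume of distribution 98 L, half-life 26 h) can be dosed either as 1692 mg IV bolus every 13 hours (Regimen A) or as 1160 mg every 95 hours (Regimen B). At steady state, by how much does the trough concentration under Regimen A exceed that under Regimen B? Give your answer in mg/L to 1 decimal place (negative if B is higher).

40.7 mg/L

Regimen A: f = (1/2)^(13/26) ≈ 0.7071; Cmin,ss = (1692/98)·f/(1−f) ≈ 41.681 mg/L.
Regimen B: f = (1/2)^(95/26) ≈ 0.0794; Cmin,ss = (1160/98)·f/(1−f) ≈ 1.021 mg/L.
Difference ≈ 41.681 − 1.021 ≈ 40.660 mg/L.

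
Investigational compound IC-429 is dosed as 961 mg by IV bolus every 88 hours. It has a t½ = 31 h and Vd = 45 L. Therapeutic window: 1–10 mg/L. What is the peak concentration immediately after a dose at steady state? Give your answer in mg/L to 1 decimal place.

k = ln2/t½ = ln2/31 ≈ 0.022360 h⁻¹; fraction remaining f = e^(−kτ) = e^(−0.022360×88) ≈ 0.1398.
Accumulation ratio R = 1/(1 − f) ≈ 1/0.8602 ≈ 1.1625.
Each bolus raises the concentration by D/Vd = 961/45 ≈ 21.356 mg/L.
Steady-state peak Cmax,ss = C₀·R ≈ 21.356 × 1.1625 ≈ 24.826 mg/L.
Peak 24.8 mg/L vs MTC 10 mg/L: exceeds toxic threshold.

24.8 mg/L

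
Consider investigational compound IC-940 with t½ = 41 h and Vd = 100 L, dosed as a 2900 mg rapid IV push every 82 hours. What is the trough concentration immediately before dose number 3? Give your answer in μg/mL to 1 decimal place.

f = (1/2)^(τ/t½) = (1/2)^(82/41) ≈ 0.2500.
C₀ = D/Vd = 2900/100 ≈ 29.000 μg/mL.
Before the 3rd dose, 2 doses have been given. Superposition: Cmin = C₀·(f + f²).
≈ 29.000 × (0.2500 + 0.0625) ≈ 29.000 × 0.3125 ≈ 9.062 μg/mL.

9.1 μg/mL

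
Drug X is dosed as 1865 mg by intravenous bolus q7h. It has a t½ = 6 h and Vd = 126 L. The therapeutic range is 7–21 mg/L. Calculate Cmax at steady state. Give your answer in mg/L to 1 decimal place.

k = ln2/t½ = ln2/6 ≈ 0.115525 h⁻¹; fraction remaining f = e^(−kτ) = e^(−0.115525×7) ≈ 0.4454.
Accumulation ratio R = 1/(1 − f) ≈ 1/0.5546 ≈ 1.8031.
Each bolus raises the concentration by D/Vd = 1865/126 ≈ 14.802 mg/L.
Cmax,ss = C₀/(1 − f) ≈ 14.802/0.5546 ≈ 26.690 mg/L.
Peak 26.7 mg/L vs MTC 21 mg/L: exceeds toxic threshold.

26.7 mg/L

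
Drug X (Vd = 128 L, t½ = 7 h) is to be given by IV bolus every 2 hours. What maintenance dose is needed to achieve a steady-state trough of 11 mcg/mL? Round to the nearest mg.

τ/t½ = 2/7 ≈ 0.28571, so f = (1/2)^(2/7) ≈ 0.820335.
Cmin,ss = (D/Vd)·f/(1−f), so D = Cmin,ss·Vd·(1−f)/f.
D = 11 × 128 × (1−f)/f ≈ 11 × 128 × 0.21901 ≈ 308.37 mg.

308 mg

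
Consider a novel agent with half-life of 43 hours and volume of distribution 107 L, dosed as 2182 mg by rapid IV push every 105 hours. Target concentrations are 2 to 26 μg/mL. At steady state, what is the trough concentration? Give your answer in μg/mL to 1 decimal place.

4.6 μg/mL

τ/t½ = 105/43 ≈ 2.4419, so fraction remaining f = (1/2)^(105/43) ≈ 0.1840.
Each bolus raises the concentration by D/Vd = 2182/107 ≈ 20.393 μg/mL.
Steady-state trough Cmin,ss = C₀·f/(1−f) ≈ 20.393 × 0.1840/0.8160 ≈ 4.598 μg/mL.
Trough 4.6 μg/mL vs MEC 2 μg/mL: adequate.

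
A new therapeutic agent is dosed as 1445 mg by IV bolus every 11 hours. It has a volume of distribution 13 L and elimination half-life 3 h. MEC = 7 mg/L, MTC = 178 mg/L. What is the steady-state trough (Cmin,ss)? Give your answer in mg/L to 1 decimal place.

k = ln2/t½ = ln2/3 ≈ 0.231049 h⁻¹; fraction remaining f = e^(−kτ) = e^(−0.231049×11) ≈ 0.0787.
At steady state, accumulation factor R = 1/(1 − e^(−kτ)) ≈ 1.0854.
Each bolus raises the concentration by D/Vd = 1445/13 ≈ 111.154 mg/L.
Cmax,ss = C₀/(1 − f) ≈ 111.154/0.9213 ≈ 120.649 mg/L.
One interval later, Cmin,ss = Cmax,ss·e^(−kτ) ≈ 120.649 × 0.0787 ≈ 9.495 mg/L.
Trough 9.5 mg/L vs MEC 7 mg/L: adequate.

9.5 mg/L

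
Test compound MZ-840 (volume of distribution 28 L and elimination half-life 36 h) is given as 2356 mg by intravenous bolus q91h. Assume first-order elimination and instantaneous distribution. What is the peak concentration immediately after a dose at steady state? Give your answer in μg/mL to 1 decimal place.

101.8 μg/mL

k = ln2/t½ = ln2/36 ≈ 0.019254 h⁻¹; fraction remaining f = e^(−kτ) = e^(−0.019254×91) ≈ 0.1734.
At steady state, accumulation factor R = 1/(1 − e^(−kτ)) ≈ 1.2098.
Each bolus raises the concentration by D/Vd = 2356/28 ≈ 84.143 μg/mL.
Cmax,ss = C₀/(1 − f) ≈ 84.143/0.8266 ≈ 101.794 μg/mL.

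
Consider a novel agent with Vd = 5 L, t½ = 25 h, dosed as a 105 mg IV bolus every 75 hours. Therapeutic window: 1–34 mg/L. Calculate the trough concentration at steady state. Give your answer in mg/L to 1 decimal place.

The dosing interval is 3 half-lives, so f = 2^(−3) = 0.125.
At steady state, R = 1/(1 − 0.125) = 8/7.
Single-dose peak C₀ = D/Vd = 105/5 = 21 mg/L.
Steady-state peak Cmax,ss = C₀·R = 21 × 8/7 ≈ 24.000 mg/L.
Steady-state trough Cmin,ss = Cmax,ss·f ≈ 24.000 × 0.125 ≈ 3.000 mg/L.
Trough 3.0 mg/L vs MEC 1 mg/L: adequate.

3.0 mg/L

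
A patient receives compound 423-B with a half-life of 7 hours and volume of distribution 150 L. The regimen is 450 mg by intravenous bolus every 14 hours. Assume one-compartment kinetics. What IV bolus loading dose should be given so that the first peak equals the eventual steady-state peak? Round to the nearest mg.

f = (1/2)^(14/7) ≈ 0.250000; accumulation ratio R = 1/(1−f) ≈ 1.33333.
Loading dose to hit Cmax,ss on first dose: D_load = D_maint·R ≈ 450 × 1.33333 ≈ 600.00 mg.

600 mg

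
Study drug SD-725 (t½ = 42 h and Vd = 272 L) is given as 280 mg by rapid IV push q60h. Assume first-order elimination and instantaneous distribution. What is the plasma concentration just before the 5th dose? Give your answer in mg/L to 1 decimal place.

f = (1/2)^(τ/t½) = (1/2)^(60/42) ≈ 0.3715.
C₀ = D/Vd = 280/272 ≈ 1.029 mg/L.
Before the 5th dose, 4 doses have been given. Superposition: Cmin = C₀·(f + f² + … + f^4).
≈ 1.029 × (0.3715 + 0.1380 + 0.0513 + 0.0190) ≈ 1.029 × 0.5798 ≈ 0.597 mg/L.

0.6 mg/L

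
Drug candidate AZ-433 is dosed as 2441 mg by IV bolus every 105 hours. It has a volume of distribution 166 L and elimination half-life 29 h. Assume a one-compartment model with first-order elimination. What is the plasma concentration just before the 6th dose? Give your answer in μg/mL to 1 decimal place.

f = (1/2)^(τ/t½) = (1/2)^(105/29) ≈ 0.0813.
C₀ = D/Vd = 2441/166 ≈ 14.705 μg/mL.
Before the 6th dose, 5 doses have been given. Superposition: Cmin = C₀·(f + f² + … + f^5).
≈ 14.705 × (0.0813 + 0.0066 + 0.0005 + 0.0000 + 0.0000) ≈ 14.705 × 0.0884 ≈ 1.300 μg/mL.

1.3 μg/mL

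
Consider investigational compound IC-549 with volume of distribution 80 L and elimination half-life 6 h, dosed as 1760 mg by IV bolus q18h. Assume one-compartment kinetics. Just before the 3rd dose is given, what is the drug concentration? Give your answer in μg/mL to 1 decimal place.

3.1 μg/mL

f = (1/2)^(τ/t½) = (1/2)^(18/6) ≈ 0.1250.
C₀ = D/Vd = 1760/80 ≈ 22.000 μg/mL.
Before the 3rd dose, 2 doses have been given. Superposition: Cmin = C₀·(f + f²).
≈ 22.000 × (0.1250 + 0.0156) ≈ 22.000 × 0.1406 ≈ 3.093 μg/mL.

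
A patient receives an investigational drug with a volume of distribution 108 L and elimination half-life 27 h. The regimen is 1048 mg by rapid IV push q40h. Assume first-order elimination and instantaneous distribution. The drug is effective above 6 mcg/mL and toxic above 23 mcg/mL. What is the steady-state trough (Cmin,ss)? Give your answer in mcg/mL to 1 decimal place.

τ/t½ = 40/27 ≈ 1.4815, so fraction remaining f = (1/2)^(40/27) ≈ 0.3581.
Accumulation ratio R = 1/(1 − f) ≈ 1/0.6419 ≈ 1.5579.
Single-dose peak C₀ = D/Vd = 1048/108 ≈ 9.704 mcg/mL.
Cmax,ss = C₀/(1 − f) ≈ 9.704/0.6419 ≈ 15.118 mcg/mL.
Steady-state trough Cmin,ss = Cmax,ss·f ≈ 15.118 × 0.3581 ≈ 5.414 mcg/mL.
Trough 5.4 mcg/mL vs MEC 6 mcg/mL: subtherapeutic.

5.4 mcg/mL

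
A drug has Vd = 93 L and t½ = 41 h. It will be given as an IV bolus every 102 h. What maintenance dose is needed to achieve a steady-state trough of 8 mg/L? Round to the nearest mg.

τ/t½ = 102/41 ≈ 2.4878, so f = (1/2)^(102/41) ≈ 0.178277.
Cmin,ss = (D/Vd)·f/(1−f), so D = Cmin,ss·Vd·(1−f)/f.
D = 8 × 93 × (1−f)/f ≈ 8 × 93 × 4.60925 ≈ 3429.28 mg.

3429 mg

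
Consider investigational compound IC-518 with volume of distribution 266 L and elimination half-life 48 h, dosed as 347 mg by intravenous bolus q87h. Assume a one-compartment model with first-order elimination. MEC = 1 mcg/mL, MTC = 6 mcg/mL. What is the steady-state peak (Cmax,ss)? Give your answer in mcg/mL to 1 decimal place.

τ/t½ = 87/48 ≈ 1.8125, so fraction remaining f = (1/2)^(87/48) ≈ 0.2847.
At steady state, accumulation factor R = 1/(1 − e^(−kτ)) ≈ 1.3980.
Single-dose peak C₀ = D/Vd = 347/266 ≈ 1.305 mcg/mL.
Steady-state peak Cmax,ss = C₀·R ≈ 1.305 × 1.3980 ≈ 1.824 mcg/mL.
Peak 1.8 mcg/mL vs MTC 6 mcg/mL: below toxic threshold.

1.8 mcg/mL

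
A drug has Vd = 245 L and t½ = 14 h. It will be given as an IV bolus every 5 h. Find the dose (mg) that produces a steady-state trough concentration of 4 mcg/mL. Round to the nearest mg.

τ/t½ = 5/14 ≈ 0.35714, so f = (1/2)^(5/14) ≈ 0.780709.
Cmin,ss = (D/Vd)·f/(1−f), so D = Cmin,ss·Vd·(1−f)/f.
D = 4 × 245 × (1−f)/f ≈ 4 × 245 × 0.28089 ≈ 275.27 mg.

275 mg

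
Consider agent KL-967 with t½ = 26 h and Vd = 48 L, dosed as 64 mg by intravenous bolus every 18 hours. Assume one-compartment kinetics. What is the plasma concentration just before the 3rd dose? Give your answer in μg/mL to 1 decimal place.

1.3 μg/mL

f = (1/2)^(τ/t½) = (1/2)^(18/26) ≈ 0.6189.
C₀ = D/Vd = 64/48 ≈ 1.333 μg/mL.
Before the 3rd dose, 2 doses have been given. Superposition: Cmin = C₀·(f + f²).
≈ 1.333 × (0.6189 + 0.3830) ≈ 1.333 × 1.0019 ≈ 1.336 μg/mL.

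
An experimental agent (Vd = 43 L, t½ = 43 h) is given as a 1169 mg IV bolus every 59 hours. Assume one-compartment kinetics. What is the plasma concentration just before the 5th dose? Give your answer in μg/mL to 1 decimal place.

16.7 μg/mL

f = (1/2)^(τ/t½) = (1/2)^(59/43) ≈ 0.3863.
C₀ = D/Vd = 1169/43 ≈ 27.186 μg/mL.
Before the 5th dose, 4 doses have been given. Superposition: Cmin = C₀·(f + f² + … + f^4).
≈ 27.186 × (0.3863 + 0.1492 + 0.0576 + 0.0223) ≈ 27.186 × 0.6154 ≈ 16.730 μg/mL.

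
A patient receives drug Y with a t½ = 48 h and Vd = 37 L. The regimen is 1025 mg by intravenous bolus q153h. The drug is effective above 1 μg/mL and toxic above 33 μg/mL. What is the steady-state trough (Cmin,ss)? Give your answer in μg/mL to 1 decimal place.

Over one 153-h interval, 153/48 ≈ 3.1875 half-lives elapse, leaving f ≈ 0.1098 of each dose.
At steady state, accumulation factor R = 1/(1 − e^(−kτ)) ≈ 1.1233.
Each bolus raises the concentration by D/Vd = 1025/37 ≈ 27.703 μg/mL.
Steady-state peak Cmax,ss = C₀·R ≈ 27.703 × 1.1233 ≈ 31.119 μg/mL.
One interval later, Cmin,ss = Cmax,ss·e^(−kτ) ≈ 31.119 × 0.1098 ≈ 3.417 μg/mL.
Trough 3.4 μg/mL vs MEC 1 μg/mL: adequate.

3.4 μg/mL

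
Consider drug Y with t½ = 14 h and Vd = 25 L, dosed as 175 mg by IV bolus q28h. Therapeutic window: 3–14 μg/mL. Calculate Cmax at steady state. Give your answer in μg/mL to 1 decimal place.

τ = 28 h = 2 half-lives, so f = (1/2)^2 = 0.25.
At steady state, R = 1/(1 − 0.25) = 4/3.
Single-dose peak C₀ = D/Vd = 175/25 = 7 μg/mL.
Steady-state peak Cmax,ss = C₀·R = 7 × 4/3 ≈ 9.333 μg/mL.
Peak 9.3 μg/mL vs MTC 14 μg/mL: below toxic threshold.

9.3 μg/mL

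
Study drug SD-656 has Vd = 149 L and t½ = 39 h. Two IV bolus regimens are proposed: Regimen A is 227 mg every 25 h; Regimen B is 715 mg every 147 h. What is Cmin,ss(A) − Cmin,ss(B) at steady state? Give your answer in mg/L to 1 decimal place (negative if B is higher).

2.3 mg/L

Regimen A: f = (1/2)^(25/39) ≈ 0.6413; Cmin,ss = (227/149)·f/(1−f) ≈ 2.724 mg/L.
Regimen B: f = (1/2)^(147/39) ≈ 0.0733; Cmin,ss = (715/149)·f/(1−f) ≈ 0.380 mg/L.
Difference ≈ 2.724 − 0.380 ≈ 2.344 mg/L.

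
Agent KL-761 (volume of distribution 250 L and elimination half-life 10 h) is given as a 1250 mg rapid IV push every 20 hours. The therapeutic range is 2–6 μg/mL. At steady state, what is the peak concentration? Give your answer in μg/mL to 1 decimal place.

τ = 20 h = 2 half-lives, so f = (1/2)^2 = 0.25.
At steady state, R = 1/(1 − 0.25) = 4/3.
Single-dose peak C₀ = D/Vd = 1250/250 = 5 μg/mL.
Steady-state peak Cmax,ss = C₀·R = 5 × 4/3 ≈ 6.667 μg/mL.
Peak 6.7 μg/mL vs MTC 6 μg/mL: exceeds toxic threshold.

6.7 μg/mL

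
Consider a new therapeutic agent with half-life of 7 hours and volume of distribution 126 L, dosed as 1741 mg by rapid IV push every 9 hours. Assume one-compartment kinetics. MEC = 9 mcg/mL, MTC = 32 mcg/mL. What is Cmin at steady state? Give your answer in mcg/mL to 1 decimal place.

k = ln2/t½ = ln2/7 ≈ 0.099021 h⁻¹; fraction remaining f = e^(−kτ) = e^(−0.099021×9) ≈ 0.4102.
Each bolus raises the concentration by D/Vd = 1741/126 ≈ 13.817 mcg/mL.
Steady-state trough Cmin,ss = C₀·f/(1−f) ≈ 13.817 × 0.4102/0.5898 ≈ 9.610 mcg/mL.
Trough 9.6 mcg/mL vs MEC 9 mcg/mL: adequate.

9.6 mcg/mL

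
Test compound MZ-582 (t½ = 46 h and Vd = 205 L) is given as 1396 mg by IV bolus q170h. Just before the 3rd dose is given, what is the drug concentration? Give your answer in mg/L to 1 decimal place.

0.6 mg/L

f = (1/2)^(τ/t½) = (1/2)^(170/46) ≈ 0.0772.
C₀ = D/Vd = 1396/205 ≈ 6.810 mg/L.
Before the 3rd dose, 2 doses have been given. Superposition: Cmin = C₀·(f + f²).
≈ 6.810 × (0.0772 + 0.0060) ≈ 6.810 × 0.0832 ≈ 0.567 mg/L.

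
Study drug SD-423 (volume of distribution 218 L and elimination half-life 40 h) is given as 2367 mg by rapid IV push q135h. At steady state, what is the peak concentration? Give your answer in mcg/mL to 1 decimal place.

τ/t½ = 135/40 ≈ 3.375, so fraction remaining f = (1/2)^(135/40) ≈ 0.0964.
At steady state, accumulation factor R = 1/(1 − e^(−kτ)) ≈ 1.1067.
Each bolus raises the concentration by D/Vd = 2367/218 ≈ 10.858 mcg/mL.
Steady-state peak Cmax,ss = C₀·R ≈ 10.858 × 1.1067 ≈ 12.017 mcg/mL.

12.0 mcg/mL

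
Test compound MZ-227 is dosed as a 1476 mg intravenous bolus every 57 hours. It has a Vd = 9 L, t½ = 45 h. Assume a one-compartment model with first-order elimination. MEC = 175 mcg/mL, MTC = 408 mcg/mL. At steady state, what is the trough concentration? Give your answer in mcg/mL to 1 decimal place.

Over one 57-h interval, 57/45 ≈ 1.2667 half-lives elapse, leaving f ≈ 0.4156 of each dose.
At steady state, accumulation factor R = 1/(1 − e^(−kτ)) ≈ 1.7112.
Single-dose peak C₀ = D/Vd = 1476/9 ≈ 164.000 mcg/mL.
Steady-state peak Cmax,ss = C₀·R ≈ 164.000 × 1.7112 ≈ 280.637 mcg/mL.
One interval later, Cmin,ss = Cmax,ss·e^(−kτ) ≈ 280.637 × 0.4156 ≈ 116.633 mcg/mL.
Trough 116.6 mcg/mL vs MEC 175 mcg/mL: subtherapeutic.

116.6 mcg/mL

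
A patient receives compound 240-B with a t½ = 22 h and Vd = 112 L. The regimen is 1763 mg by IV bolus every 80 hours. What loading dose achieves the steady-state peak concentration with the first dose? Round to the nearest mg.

f = (1/2)^(80/22) ≈ 0.080417; accumulation ratio R = 1/(1−f) ≈ 1.08745.
Loading dose to hit Cmax,ss on first dose: D_load = D_maint·R ≈ 1763 × 1.08745 ≈ 1917.17 mg.

1917 mg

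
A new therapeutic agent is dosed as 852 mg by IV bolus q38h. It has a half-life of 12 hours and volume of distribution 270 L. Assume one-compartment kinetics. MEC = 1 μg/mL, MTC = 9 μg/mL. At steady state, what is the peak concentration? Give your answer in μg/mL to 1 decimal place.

3.6 μg/mL

k = ln2/t½ = ln2/12 ≈ 0.057762 h⁻¹; fraction remaining f = e^(−kτ) = e^(−0.057762×38) ≈ 0.1114.
Accumulation ratio R = 1/(1 − f) ≈ 1/0.8886 ≈ 1.1254.
Each bolus raises the concentration by D/Vd = 852/270 ≈ 3.156 μg/mL.
Cmax,ss = C₀/(1 − f) ≈ 3.156/0.8886 ≈ 3.552 μg/mL.
Peak 3.6 μg/mL vs MTC 9 μg/mL: below toxic threshold.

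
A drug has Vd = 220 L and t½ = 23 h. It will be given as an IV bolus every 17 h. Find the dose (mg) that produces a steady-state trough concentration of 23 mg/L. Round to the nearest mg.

3386 mg

τ/t½ = 17/23 ≈ 0.73913, so f = (1/2)^(17/23) ≈ 0.599100.
Cmin,ss = (D/Vd)·f/(1−f), so D = Cmin,ss·Vd·(1−f)/f.
D = 23 × 220 × (1−f)/f ≈ 23 × 220 × 0.66917 ≈ 3386.00 mg.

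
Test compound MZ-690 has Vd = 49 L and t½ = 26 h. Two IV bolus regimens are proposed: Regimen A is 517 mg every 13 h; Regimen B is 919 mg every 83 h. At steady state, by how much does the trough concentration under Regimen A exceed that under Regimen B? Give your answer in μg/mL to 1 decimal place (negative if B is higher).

Regimen A: f = (1/2)^(13/26) ≈ 0.7071; Cmin,ss = (517/49)·f/(1−f) ≈ 25.472 μg/mL.
Regimen B: f = (1/2)^(83/26) ≈ 0.1094; Cmin,ss = (919/49)·f/(1−f) ≈ 2.304 μg/mL.
Difference ≈ 25.472 − 2.304 ≈ 23.168 μg/mL.

23.2 μg/mL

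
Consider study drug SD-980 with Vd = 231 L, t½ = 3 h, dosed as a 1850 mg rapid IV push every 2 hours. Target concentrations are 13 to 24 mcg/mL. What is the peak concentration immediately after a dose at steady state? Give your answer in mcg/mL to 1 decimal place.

21.6 mcg/mL

Over one 2-h interval, 2/3 ≈ 0.66667 half-lives elapse, leaving f ≈ 0.6300 of each dose.
At steady state, accumulation factor R = 1/(1 − e^(−kτ)) ≈ 2.7027.
Single-dose peak C₀ = D/Vd = 1850/231 ≈ 8.009 mcg/mL.
Steady-state peak Cmax,ss = C₀·R ≈ 8.009 × 2.7027 ≈ 21.646 mcg/mL.
Peak 21.6 mcg/mL vs MTC 24 mcg/mL: below toxic threshold.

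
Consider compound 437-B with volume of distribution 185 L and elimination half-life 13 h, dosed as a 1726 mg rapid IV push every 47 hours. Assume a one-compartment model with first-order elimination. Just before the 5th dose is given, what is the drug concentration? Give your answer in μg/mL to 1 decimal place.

f = (1/2)^(τ/t½) = (1/2)^(47/13) ≈ 0.0816.
C₀ = D/Vd = 1726/185 ≈ 9.330 μg/mL.
Before the 5th dose, 4 doses have been given. Superposition: Cmin = C₀·(f + f² + … + f^4).
≈ 9.330 × (0.0816 + 0.0067 + 0.0005 + 0.0000) ≈ 9.330 × 0.0888 ≈ 0.829 μg/mL.

0.8 μg/mL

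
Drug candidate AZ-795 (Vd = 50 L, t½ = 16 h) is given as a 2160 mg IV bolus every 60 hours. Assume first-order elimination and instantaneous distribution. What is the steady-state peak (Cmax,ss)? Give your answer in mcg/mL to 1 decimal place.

46.7 mcg/mL

k = ln2/t½ = ln2/16 ≈ 0.043322 h⁻¹; fraction remaining f = e^(−kτ) = e^(−0.043322×60) ≈ 0.0743.
Accumulation ratio R = 1/(1 − f) ≈ 1/0.9257 ≈ 1.0803.
Single-dose peak C₀ = D/Vd = 2160/50 ≈ 43.200 mcg/mL.
Cmax,ss = C₀/(1 − f) ≈ 43.200/0.9257 ≈ 46.667 mcg/mL.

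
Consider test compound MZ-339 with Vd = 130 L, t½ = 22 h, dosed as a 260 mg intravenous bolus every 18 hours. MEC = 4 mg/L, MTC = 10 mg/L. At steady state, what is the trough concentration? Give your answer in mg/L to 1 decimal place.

Over one 18-h interval, 18/22 ≈ 0.81818 half-lives elapse, leaving f ≈ 0.5672 of each dose.
Each bolus raises the concentration by D/Vd = 260/130 ≈ 2.000 mg/L.
Steady-state trough Cmin,ss = C₀·f/(1−f) ≈ 2.000 × 0.5672/0.4328 ≈ 2.621 mg/L.
Trough 2.6 mg/L vs MEC 4 mg/L: subtherapeutic.

2.6 mg/L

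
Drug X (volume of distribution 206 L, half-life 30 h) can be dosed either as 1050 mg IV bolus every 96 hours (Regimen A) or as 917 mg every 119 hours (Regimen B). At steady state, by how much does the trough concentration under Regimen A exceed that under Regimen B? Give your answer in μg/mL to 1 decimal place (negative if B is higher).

0.3 μg/mL

Regimen A: f = (1/2)^(96/30) ≈ 0.1088; Cmin,ss = (1050/206)·f/(1−f) ≈ 0.622 μg/mL.
Regimen B: f = (1/2)^(119/30) ≈ 0.0640; Cmin,ss = (917/206)·f/(1−f) ≈ 0.304 μg/mL.
Difference ≈ 0.622 − 0.304 ≈ 0.318 μg/mL.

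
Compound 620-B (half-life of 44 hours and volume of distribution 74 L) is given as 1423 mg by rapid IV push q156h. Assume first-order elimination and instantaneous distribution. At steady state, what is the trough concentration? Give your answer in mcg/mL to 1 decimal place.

Over one 156-h interval, 156/44 ≈ 3.5455 half-lives elapse, leaving f ≈ 0.0856 of each dose.
Accumulation ratio R = 1/(1 − f) ≈ 1/0.9144 ≈ 1.0936.
Each bolus raises the concentration by D/Vd = 1423/74 ≈ 19.230 mcg/mL.
Cmax,ss = C₀/(1 − f) ≈ 19.230/0.9144 ≈ 21.030 mcg/mL.
Steady-state trough Cmin,ss = Cmax,ss·f ≈ 21.030 × 0.0856 ≈ 1.800 mcg/mL.

1.8 mcg/mL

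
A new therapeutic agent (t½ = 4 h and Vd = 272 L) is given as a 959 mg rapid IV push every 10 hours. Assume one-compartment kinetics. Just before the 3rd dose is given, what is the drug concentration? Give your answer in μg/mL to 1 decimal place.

f = (1/2)^(τ/t½) = (1/2)^(10/4) ≈ 0.1768.
C₀ = D/Vd = 959/272 ≈ 3.526 μg/mL.
Before the 3rd dose, 2 doses have been given. Superposition: Cmin = C₀·(f + f²).
≈ 3.526 × (0.1768 + 0.0313) ≈ 3.526 × 0.2081 ≈ 0.734 μg/mL.

0.7 μg/mL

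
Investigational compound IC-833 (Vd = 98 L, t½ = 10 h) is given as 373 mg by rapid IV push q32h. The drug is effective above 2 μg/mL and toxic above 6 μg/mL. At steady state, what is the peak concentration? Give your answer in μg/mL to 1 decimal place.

Over one 32-h interval, 32/10 ≈ 3.2 half-lives elapse, leaving f ≈ 0.1088 of each dose.
At steady state, accumulation factor R = 1/(1 − e^(−kτ)) ≈ 1.1221.
Each bolus raises the concentration by D/Vd = 373/98 ≈ 3.806 μg/mL.
Cmax,ss = C₀/(1 − f) ≈ 3.806/0.8912 ≈ 4.271 μg/mL.
Peak 4.3 μg/mL vs MTC 6 μg/mL: below toxic threshold.

4.3 μg/mL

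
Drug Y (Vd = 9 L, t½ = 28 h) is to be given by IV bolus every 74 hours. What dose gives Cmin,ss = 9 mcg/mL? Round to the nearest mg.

425 mg

τ/t½ = 74/28 ≈ 2.6429, so f = (1/2)^(74/28) ≈ 0.160111.
Cmin,ss = (D/Vd)·f/(1−f), so D = Cmin,ss·Vd·(1−f)/f.
D = 9 × 9 × (1−f)/f ≈ 9 × 9 × 5.24567 ≈ 424.90 mg.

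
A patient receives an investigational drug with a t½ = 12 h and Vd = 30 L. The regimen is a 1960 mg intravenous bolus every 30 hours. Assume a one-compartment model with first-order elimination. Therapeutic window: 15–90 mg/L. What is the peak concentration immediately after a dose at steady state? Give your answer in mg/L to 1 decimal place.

τ/t½ = 30/12 ≈ 2.5, so fraction remaining f = (1/2)^(30/12) ≈ 0.1768.
Accumulation ratio R = 1/(1 − f) ≈ 1/0.8232 ≈ 1.2148.
Each bolus raises the concentration by D/Vd = 1960/30 ≈ 65.333 mg/L.
Cmax,ss = C₀/(1 − f) ≈ 65.333/0.8232 ≈ 79.365 mg/L.
Peak 79.4 mg/L vs MTC 90 mg/L: below toxic threshold.

79.4 mg/L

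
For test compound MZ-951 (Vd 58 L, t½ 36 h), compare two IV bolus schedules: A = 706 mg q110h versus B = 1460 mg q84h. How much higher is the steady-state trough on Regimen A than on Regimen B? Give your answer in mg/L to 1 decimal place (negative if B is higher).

Regimen A: f = (1/2)^(110/36) ≈ 0.1203; Cmin,ss = (706/58)·f/(1−f) ≈ 1.665 mg/L.
Regimen B: f = (1/2)^(84/36) ≈ 0.1984; Cmin,ss = (1460/58)·f/(1−f) ≈ 6.230 mg/L.
Difference ≈ 1.665 − 6.230 ≈ -4.565 mg/L.

-4.6 mg/L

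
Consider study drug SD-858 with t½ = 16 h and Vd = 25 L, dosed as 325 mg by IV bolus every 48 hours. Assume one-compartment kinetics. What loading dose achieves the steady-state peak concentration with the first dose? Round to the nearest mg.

f = (1/2)^(48/16) ≈ 0.125000; accumulation ratio R = 1/(1−f) ≈ 1.14286.
Loading dose to hit Cmax,ss on first dose: D_load = D_maint·R ≈ 325 × 1.14286 ≈ 371.43 mg.

371 mg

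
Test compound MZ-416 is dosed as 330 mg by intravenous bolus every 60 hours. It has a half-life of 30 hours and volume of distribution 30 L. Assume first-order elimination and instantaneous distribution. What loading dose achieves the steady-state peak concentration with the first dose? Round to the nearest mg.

f = (1/2)^(60/30) ≈ 0.250000; accumulation ratio R = 1/(1−f) ≈ 1.33333.
Loading dose to hit Cmax,ss on first dose: D_load = D_maint·R ≈ 330 × 1.33333 ≈ 440.00 mg.

440 mg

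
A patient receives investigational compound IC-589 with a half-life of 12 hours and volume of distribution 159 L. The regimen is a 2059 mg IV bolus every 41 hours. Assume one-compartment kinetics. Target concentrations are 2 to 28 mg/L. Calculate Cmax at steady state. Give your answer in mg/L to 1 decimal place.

14.3 mg/L

Over one 41-h interval, 41/12 ≈ 3.4167 half-lives elapse, leaving f ≈ 0.0936 of each dose.
At steady state, accumulation factor R = 1/(1 − e^(−kτ)) ≈ 1.1033.
Each bolus raises the concentration by D/Vd = 2059/159 ≈ 12.950 mg/L.
Steady-state peak Cmax,ss = C₀·R ≈ 12.950 × 1.1033 ≈ 14.288 mg/L.
Peak 14.3 mg/L vs MTC 28 mg/L: below toxic threshold.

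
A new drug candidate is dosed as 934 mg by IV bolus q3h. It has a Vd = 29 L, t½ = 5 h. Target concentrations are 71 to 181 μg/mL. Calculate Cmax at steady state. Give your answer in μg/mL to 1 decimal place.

τ/t½ = 3/5 ≈ 0.6, so fraction remaining f = (1/2)^(3/5) ≈ 0.6598.
At steady state, accumulation factor R = 1/(1 − e^(−kτ)) ≈ 2.9394.
Single-dose peak C₀ = D/Vd = 934/29 ≈ 32.207 μg/mL.
Steady-state peak Cmax,ss = C₀·R ≈ 32.207 × 2.9394 ≈ 94.669 μg/mL.
Peak 94.7 μg/mL vs MTC 181 μg/mL: below toxic threshold.

94.7 μg/mL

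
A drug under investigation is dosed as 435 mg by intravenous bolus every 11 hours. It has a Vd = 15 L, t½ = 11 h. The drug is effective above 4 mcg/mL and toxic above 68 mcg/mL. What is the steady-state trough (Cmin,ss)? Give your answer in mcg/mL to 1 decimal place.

29.0 mcg/mL

τ = 11 h = 1 half-life, so f = (1/2)^1 = 0.5.
At steady state, R = 1/(1 − 0.5) = 2/1.
Single-dose peak C₀ = D/Vd = 435/15 = 29 mcg/mL.
Steady-state peak Cmax,ss = C₀·R = 29 × 2/1 ≈ 58.000 mcg/mL.
Steady-state trough Cmin,ss = Cmax,ss·f ≈ 58.000 × 0.5 ≈ 29.000 mcg/mL.
Trough 29.0 mcg/mL vs MEC 4 mcg/mL: adequate.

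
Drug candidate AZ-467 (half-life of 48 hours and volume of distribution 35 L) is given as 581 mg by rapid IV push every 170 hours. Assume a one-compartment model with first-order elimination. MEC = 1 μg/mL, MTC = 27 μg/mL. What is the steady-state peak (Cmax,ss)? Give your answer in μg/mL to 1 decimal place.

τ/t½ = 170/48 ≈ 3.5417, so fraction remaining f = (1/2)^(170/48) ≈ 0.0859.
Accumulation ratio R = 1/(1 − f) ≈ 1/0.9141 ≈ 1.0940.
Each bolus raises the concentration by D/Vd = 581/35 ≈ 16.600 μg/mL.
Cmax,ss = C₀/(1 − f) ≈ 16.600/0.9141 ≈ 18.160 μg/mL.
Peak 18.2 μg/mL vs MTC 27 μg/mL: below toxic threshold.

18.2 μg/mL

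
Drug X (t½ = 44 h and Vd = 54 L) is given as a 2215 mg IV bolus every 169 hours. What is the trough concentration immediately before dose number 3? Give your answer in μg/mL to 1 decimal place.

f = (1/2)^(τ/t½) = (1/2)^(169/44) ≈ 0.0698.
C₀ = D/Vd = 2215/54 ≈ 41.019 μg/mL.
Before the 3rd dose, 2 doses have been given. Superposition: Cmin = C₀·(f + f²).
≈ 41.019 × (0.0698 + 0.0049) ≈ 41.019 × 0.0747 ≈ 3.064 μg/mL.

3.1 μg/mL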